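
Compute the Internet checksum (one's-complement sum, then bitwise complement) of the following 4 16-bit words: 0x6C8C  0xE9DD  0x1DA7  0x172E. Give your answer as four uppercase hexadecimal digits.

One's-complement addition (fold any carry out of bit 15 back into bit 0):
  0x6C8C + 0xE9DD = 0x15669 → wrap carry → 0x566A
  0x566A + 0x1DA7 = 0x07411
  0x7411 + 0x172E = 0x08B3F
One's-complement sum = 0x8B3F.
Checksum = ~0x8B3F & 0xFFFF = 0x74C0.

74C0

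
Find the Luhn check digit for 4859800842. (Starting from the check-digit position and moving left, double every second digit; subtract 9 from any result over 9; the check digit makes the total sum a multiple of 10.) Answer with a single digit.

2

Partial digits right→left: 2 4 8 0 0 8 9 5 8 4
Double every second digit counting from the check-digit position (so the 1st, 3rd, 5th, ... of the partial from the right).
  doubled (with −9 where >9): 4 7 0 9 7 → sum 27
  kept as-is: 4 0 8 5 4 → sum 21
Total = 27 + 21 = 48.
Check digit = (10 − (48 mod 10)) mod 10 = 2.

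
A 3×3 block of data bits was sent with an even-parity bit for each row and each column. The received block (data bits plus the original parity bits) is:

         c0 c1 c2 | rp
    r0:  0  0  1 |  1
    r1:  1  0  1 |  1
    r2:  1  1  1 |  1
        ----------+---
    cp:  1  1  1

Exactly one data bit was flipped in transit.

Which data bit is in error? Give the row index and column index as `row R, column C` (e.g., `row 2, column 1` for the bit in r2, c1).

Recompute each row's even parity and compare to rp:
  r0: data parity 1, sent rp 1 → ok
  r1: data parity 0, sent rp 1 → mismatch
  r2: data parity 1, sent rp 1 → ok
Recompute each column's even parity and compare to cp:
  c0: data parity 0, sent cp 1 → mismatch
  c1: data parity 1, sent cp 1 → ok
  c2: data parity 1, sent cp 1 → ok
Exactly one row (r1) and one column (c0) fail → the flipped bit is at their intersection.

row 1, column 0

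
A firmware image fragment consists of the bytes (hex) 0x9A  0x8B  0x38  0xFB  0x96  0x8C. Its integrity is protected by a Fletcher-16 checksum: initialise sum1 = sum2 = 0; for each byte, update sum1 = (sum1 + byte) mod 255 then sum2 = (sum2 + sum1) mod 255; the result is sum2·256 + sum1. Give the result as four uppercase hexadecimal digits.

Running sums (mod 255):
  after byte 0 (0x9A): sum1=154, sum2=154
  after byte 1 (0x8B): sum1=38, sum2=192
  after byte 2 (0x38): sum1=94, sum2=31
  after byte 3 (0xFB): sum1=90, sum2=121
  after byte 4 (0x96): sum1=240, sum2=106
  after byte 5 (0x8C): sum1=125, sum2=231
Checksum = sum2·256 + sum1 = 231·256 + 125 = 59261 = 0xE77D.

E77D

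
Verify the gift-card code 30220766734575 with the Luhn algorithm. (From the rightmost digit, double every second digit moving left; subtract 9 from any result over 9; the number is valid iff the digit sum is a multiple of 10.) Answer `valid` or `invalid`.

invalid

From the right, keep odd positions and double even positions (subtract 9 from any doubled value over 9):
  doubled (positions 2,4,...): 5 8 5 3 0 4 6 → sum 31
  kept (positions 1,3,...): 5 5 3 6 7 2 0 → sum 28
Total = 59.
59 mod 10 = 9, so the number is invalid.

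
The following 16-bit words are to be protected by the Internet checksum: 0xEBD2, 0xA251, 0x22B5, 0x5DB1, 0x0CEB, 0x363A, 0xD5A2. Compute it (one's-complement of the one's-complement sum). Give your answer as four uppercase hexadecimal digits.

D8AC

One's-complement addition (fold any carry out of bit 15 back into bit 0):
  0xEBD2 + 0xA251 = 0x18E23 → wrap carry → 0x8E24
  0x8E24 + 0x22B5 = 0x0B0D9
  0xB0D9 + 0x5DB1 = 0x10E8A → wrap carry → 0x0E8B
  0x0E8B + 0x0CEB = 0x01B76
  0x1B76 + 0x363A = 0x051B0
  0x51B0 + 0xD5A2 = 0x12752 → wrap carry → 0x2753
One's-complement sum = 0x2753.
Checksum = ~0x2753 & 0xFFFF = 0xD8AC.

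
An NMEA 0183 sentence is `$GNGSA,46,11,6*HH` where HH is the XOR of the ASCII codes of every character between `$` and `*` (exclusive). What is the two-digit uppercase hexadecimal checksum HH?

44

XOR the ASCII codes of the payload characters:
  'G' = 0x47 → acc = 0x47
  'N' = 0x4E → acc = 0x09
  'G' = 0x47 → acc = 0x4E
  'S' = 0x53 → acc = 0x1D
  'A' = 0x41 → acc = 0x5C
  ',' = 0x2C → acc = 0x70
  '4' = 0x34 → acc = 0x44
  '6' = 0x36 → acc = 0x72
  ',' = 0x2C → acc = 0x5E
  '1' = 0x31 → acc = 0x6F
  '1' = 0x31 → acc = 0x5E
  ',' = 0x2C → acc = 0x72
  '6' = 0x36 → acc = 0x44
Checksum = 0x44.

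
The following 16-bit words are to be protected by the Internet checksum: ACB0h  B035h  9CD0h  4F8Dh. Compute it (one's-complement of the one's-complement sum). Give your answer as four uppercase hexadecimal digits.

B6BB

One's-complement addition (fold any carry out of bit 15 back into bit 0):
  0xACB0 + 0xB035 = 0x15CE5 → wrap carry → 0x5CE6
  0x5CE6 + 0x9CD0 = 0x0F9B6
  0xF9B6 + 0x4F8D = 0x14943 → wrap carry → 0x4944
One's-complement sum = 0x4944.
Checksum = ~0x4944 & 0xFFFF = 0xB6BB.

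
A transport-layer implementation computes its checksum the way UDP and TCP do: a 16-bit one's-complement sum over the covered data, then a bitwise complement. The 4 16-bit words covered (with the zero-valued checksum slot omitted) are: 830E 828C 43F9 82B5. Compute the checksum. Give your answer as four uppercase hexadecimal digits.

33B6

One's-complement addition (fold any carry out of bit 15 back into bit 0):
  0x830E + 0x828C = 0x1059A → wrap carry → 0x059B
  0x059B + 0x43F9 = 0x04994
  0x4994 + 0x82B5 = 0x0CC49
One's-complement sum = 0xCC49.
Checksum = ~0xCC49 & 0xFFFF = 0x33B6.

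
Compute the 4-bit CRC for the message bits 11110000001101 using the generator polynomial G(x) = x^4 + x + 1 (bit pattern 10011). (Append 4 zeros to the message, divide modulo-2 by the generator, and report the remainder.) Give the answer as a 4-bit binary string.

1010

Append 4 zeros: 111100000011010000. Divide by 10011 (XOR where the leading bit is 1):
  pos 0: 11110 XOR 10011 = 01101
  pos 1: 11010 XOR 10011 = 01001
  pos 2: 10010 XOR 10011 = 00001
  pos 6: 10001 XOR 10011 = 00010
  pos 9: 10101 XOR 10011 = 00110
  pos 11: 11000 XOR 10011 = 01011
  pos 12: 10110 XOR 10011 = 00101
Remainder (last 4 bits) = 1010. This is the CRC / FCS.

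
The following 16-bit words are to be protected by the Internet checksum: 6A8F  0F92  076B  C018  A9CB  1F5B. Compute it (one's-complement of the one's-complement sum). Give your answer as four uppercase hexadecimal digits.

F533

One's-complement addition (fold any carry out of bit 15 back into bit 0):
  0x6A8F + 0x0F92 = 0x07A21
  0x7A21 + 0x076B = 0x0818C
  0x818C + 0xC018 = 0x141A4 → wrap carry → 0x41A5
  0x41A5 + 0xA9CB = 0x0EB70
  0xEB70 + 0x1F5B = 0x10ACB → wrap carry → 0x0ACC
One's-complement sum = 0x0ACC.
Checksum = ~0x0ACC & 0xFFFF = 0xF533.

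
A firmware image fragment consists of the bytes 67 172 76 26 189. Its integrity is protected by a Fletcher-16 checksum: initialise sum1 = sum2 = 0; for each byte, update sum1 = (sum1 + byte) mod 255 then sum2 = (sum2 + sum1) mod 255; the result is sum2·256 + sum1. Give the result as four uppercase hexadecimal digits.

D914

Running sums (mod 255):
  after byte 0 (67): sum1=67, sum2=67
  after byte 1 (172): sum1=239, sum2=51
  after byte 2 (76): sum1=60, sum2=111
  after byte 3 (26): sum1=86, sum2=197
  after byte 4 (189): sum1=20, sum2=217
Checksum = sum2·256 + sum1 = 217·256 + 20 = 55572 = 0xD914.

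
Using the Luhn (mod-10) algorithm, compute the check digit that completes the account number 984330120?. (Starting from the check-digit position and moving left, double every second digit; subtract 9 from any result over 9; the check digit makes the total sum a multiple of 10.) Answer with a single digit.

Partial digits right→left: 0 2 1 0 3 3 4 8 9
Double every second digit counting from the check-digit position (so the 1st, 3rd, 5th, ... of the partial from the right).
  doubled (with −9 where >9): 0 2 6 8 9 → sum 25
  kept as-is: 2 0 3 8 → sum 13
Total = 25 + 13 = 38.
Check digit = (10 − (38 mod 10)) mod 10 = 2.

2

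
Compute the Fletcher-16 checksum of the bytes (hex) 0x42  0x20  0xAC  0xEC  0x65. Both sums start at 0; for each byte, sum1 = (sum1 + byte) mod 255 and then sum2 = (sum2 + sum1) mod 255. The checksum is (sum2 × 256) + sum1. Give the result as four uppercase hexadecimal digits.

Running sums (mod 255):
  after byte 0 (0x42): sum1=66, sum2=66
  after byte 1 (0x20): sum1=98, sum2=164
  after byte 2 (0xAC): sum1=15, sum2=179
  after byte 3 (0xEC): sum1=251, sum2=175
  after byte 4 (0x65): sum1=97, sum2=17
Checksum = sum2·256 + sum1 = 17·256 + 97 = 4449 = 0x1161.

1161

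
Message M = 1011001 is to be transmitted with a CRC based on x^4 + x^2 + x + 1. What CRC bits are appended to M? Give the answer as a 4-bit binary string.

Append 4 zeros: 10110010000. Divide by 10111 (XOR where the leading bit is 1):
  pos 0: 10110 XOR 10111 = 00001
  pos 4: 10100 XOR 10111 = 00011
Remainder (last 4 bits) = 1100. This is the CRC / FCS.

1100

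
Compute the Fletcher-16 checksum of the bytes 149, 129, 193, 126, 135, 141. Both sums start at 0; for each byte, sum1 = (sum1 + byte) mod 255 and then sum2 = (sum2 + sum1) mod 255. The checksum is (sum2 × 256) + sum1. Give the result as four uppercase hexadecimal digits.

Running sums (mod 255):
  after byte 0 (149): sum1=149, sum2=149
  after byte 1 (129): sum1=23, sum2=172
  after byte 2 (193): sum1=216, sum2=133
  after byte 3 (126): sum1=87, sum2=220
  after byte 4 (135): sum1=222, sum2=187
  after byte 5 (141): sum1=108, sum2=40
Checksum = sum2·256 + sum1 = 40·256 + 108 = 10348 = 0x286C.

286C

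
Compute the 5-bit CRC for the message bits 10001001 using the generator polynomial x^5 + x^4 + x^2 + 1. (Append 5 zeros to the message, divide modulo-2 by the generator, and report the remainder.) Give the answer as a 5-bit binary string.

11111

Append 5 zeros: 1000100100000. Divide by 110101 (XOR where the leading bit is 1):
  pos 0: 100010 XOR 110101 = 010111
  pos 1: 101110 XOR 110101 = 011011
  pos 2: 110111 XOR 110101 = 000010
  pos 6: 100000 XOR 110101 = 010101
  pos 7: 101010 XOR 110101 = 011111
Remainder (last 5 bits) = 11111. This is the CRC / FCS.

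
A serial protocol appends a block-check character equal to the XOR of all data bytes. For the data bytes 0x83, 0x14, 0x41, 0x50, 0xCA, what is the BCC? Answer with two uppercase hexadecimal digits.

XOR the bytes together:
  start with 0x83
  0x83 ⊕ 0x14 = 0x97
  0x97 ⊕ 0x41 = 0xD6
  0xD6 ⊕ 0x50 = 0x86
  0x86 ⊕ 0xCA = 0x4C

4C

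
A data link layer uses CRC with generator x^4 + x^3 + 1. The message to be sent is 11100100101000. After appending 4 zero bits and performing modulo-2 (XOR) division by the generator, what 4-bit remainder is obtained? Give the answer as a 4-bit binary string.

Append 4 zeros: 111001001010000000. Divide by 11001 (XOR where the leading bit is 1):
  pos 0: 11100 XOR 11001 = 00101
  pos 2: 10110 XOR 11001 = 01111
  pos 3: 11110 XOR 11001 = 00111
  pos 5: 11110 XOR 11001 = 00111
  pos 7: 11110 XOR 11001 = 00111
  pos 9: 11100 XOR 11001 = 00101
  pos 11: 10100 XOR 11001 = 01101
  pos 12: 11010 XOR 11001 = 00011
Remainder (last 4 bits) = 0110. This is the CRC / FCS.

0110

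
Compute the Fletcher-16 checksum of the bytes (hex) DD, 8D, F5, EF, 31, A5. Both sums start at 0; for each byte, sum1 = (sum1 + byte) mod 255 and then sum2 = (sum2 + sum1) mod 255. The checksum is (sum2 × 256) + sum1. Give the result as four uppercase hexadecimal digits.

A628

Running sums (mod 255):
  after byte 0 (DD): sum1=221, sum2=221
  after byte 1 (8D): sum1=107, sum2=73
  after byte 2 (F5): sum1=97, sum2=170
  after byte 3 (EF): sum1=81, sum2=251
  after byte 4 (31): sum1=130, sum2=126
  after byte 5 (A5): sum1=40, sum2=166
Checksum = sum2·256 + sum1 = 166·256 + 40 = 42536 = 0xA628.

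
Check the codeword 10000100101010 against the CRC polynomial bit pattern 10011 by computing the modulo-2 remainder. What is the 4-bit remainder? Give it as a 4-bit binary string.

Modulo-2 division of 10000100101010 by 10011:
  pos 0: 10000 XOR 10011 = 00011
  pos 3: 11100 XOR 10011 = 01111
  pos 4: 11111 XOR 10011 = 01100
  pos 5: 11000 XOR 10011 = 01011
  pos 6: 10111 XOR 10011 = 00100
  pos 8: 10001 XOR 10011 = 00010
Remainder = 0100 (nonzero — an error is detected).

0100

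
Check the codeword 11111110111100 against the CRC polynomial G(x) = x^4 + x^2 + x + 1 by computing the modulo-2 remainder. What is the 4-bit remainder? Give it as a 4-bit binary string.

1000

Modulo-2 division of 11111110111100 by 10111:
  pos 0: 11111 XOR 10111 = 01000
  pos 1: 10001 XOR 10111 = 00110
  pos 3: 11010 XOR 10111 = 01101
  pos 4: 11011 XOR 10111 = 01100
  pos 5: 11001 XOR 10111 = 01110
  pos 6: 11101 XOR 10111 = 01010
  pos 7: 10101 XOR 10111 = 00010
Remainder = 1000 (nonzero — an error is detected).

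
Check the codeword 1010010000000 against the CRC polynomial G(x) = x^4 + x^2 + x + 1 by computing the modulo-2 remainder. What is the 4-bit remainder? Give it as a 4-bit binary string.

0111

Modulo-2 division of 1010010000000 by 10111:
  pos 0: 10100 XOR 10111 = 00011
  pos 3: 11100 XOR 10111 = 01011
  pos 4: 10110 XOR 10111 = 00001
  pos 8: 10000 XOR 10111 = 00111
Remainder = 0111 (nonzero — an error is detected).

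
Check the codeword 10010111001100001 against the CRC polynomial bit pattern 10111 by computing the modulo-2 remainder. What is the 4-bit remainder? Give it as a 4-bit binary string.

Modulo-2 division of 10010111001100001 by 10111:
  pos 0: 10010 XOR 10111 = 00101
  pos 2: 10111 XOR 10111 = 00000
  pos 7: 10011 XOR 10111 = 00100
  pos 9: 10000 XOR 10111 = 00111
  pos 11: 11100 XOR 10111 = 01011
  pos 12: 10111 XOR 10111 = 00000
Remainder = 0000 (zero — the frame passes the CRC check).

0000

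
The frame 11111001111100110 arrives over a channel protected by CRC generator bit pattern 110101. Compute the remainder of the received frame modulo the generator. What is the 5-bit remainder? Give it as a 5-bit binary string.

Modulo-2 division of 11111001111100110 by 110101:
  pos 0: 111110 XOR 110101 = 001011
  pos 2: 101101 XOR 110101 = 011000
  pos 3: 110001 XOR 110101 = 000100
  pos 6: 100111 XOR 110101 = 010010
  pos 7: 100100 XOR 110101 = 010001
  pos 8: 100010 XOR 110101 = 010111
  pos 9: 101111 XOR 110101 = 011010
  pos 10: 110101 XOR 110101 = 000000
Remainder = 00000 (zero — the frame passes the CRC check).

00000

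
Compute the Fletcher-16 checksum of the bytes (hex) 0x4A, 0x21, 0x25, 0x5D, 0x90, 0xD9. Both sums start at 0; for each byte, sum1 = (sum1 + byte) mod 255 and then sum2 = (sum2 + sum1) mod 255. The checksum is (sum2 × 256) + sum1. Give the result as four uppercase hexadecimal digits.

0B58

Running sums (mod 255):
  after byte 0 (0x4A): sum1=74, sum2=74
  after byte 1 (0x21): sum1=107, sum2=181
  after byte 2 (0x25): sum1=144, sum2=70
  after byte 3 (0x5D): sum1=237, sum2=52
  after byte 4 (0x90): sum1=126, sum2=178
  after byte 5 (0xD9): sum1=88, sum2=11
Checksum = sum2·256 + sum1 = 11·256 + 88 = 2904 = 0x0B58.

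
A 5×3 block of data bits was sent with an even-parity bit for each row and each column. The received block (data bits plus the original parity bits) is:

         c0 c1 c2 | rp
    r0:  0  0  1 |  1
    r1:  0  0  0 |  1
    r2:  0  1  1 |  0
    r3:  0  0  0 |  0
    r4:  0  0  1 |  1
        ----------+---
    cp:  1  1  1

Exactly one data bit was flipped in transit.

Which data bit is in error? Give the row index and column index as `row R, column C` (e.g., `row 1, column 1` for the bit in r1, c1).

row 1, column 0

Recompute each row's even parity and compare to rp:
  r0: data parity 1, sent rp 1 → ok
  r1: data parity 0, sent rp 1 → mismatch
  r2: data parity 0, sent rp 0 → ok
  r3: data parity 0, sent rp 0 → ok
  r4: data parity 1, sent rp 1 → ok
Recompute each column's even parity and compare to cp:
  c0: data parity 0, sent cp 1 → mismatch
  c1: data parity 1, sent cp 1 → ok
  c2: data parity 1, sent cp 1 → ok
Exactly one row (r1) and one column (c0) fail → the flipped bit is at their intersection.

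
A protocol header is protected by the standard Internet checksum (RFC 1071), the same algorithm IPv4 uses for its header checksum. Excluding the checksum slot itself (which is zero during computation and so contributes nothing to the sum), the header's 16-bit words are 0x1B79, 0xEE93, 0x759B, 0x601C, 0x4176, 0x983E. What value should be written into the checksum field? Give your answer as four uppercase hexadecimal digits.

One's-complement addition (fold any carry out of bit 15 back into bit 0):
  0x1B79 + 0xEE93 = 0x10A0C → wrap carry → 0x0A0D
  0x0A0D + 0x759B = 0x07FA8
  0x7FA8 + 0x601C = 0x0DFC4
  0xDFC4 + 0x4176 = 0x1213A → wrap carry → 0x213B
  0x213B + 0x983E = 0x0B979
One's-complement sum = 0xB979.
Checksum = ~0xB979 & 0xFFFF = 0x4686.

4686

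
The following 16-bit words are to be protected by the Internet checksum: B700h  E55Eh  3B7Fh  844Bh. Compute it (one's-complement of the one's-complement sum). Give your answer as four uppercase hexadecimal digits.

A3D5

One's-complement addition (fold any carry out of bit 15 back into bit 0):
  0xB700 + 0xE55E = 0x19C5E → wrap carry → 0x9C5F
  0x9C5F + 0x3B7F = 0x0D7DE
  0xD7DE + 0x844B = 0x15C29 → wrap carry → 0x5C2A
One's-complement sum = 0x5C2A.
Checksum = ~0x5C2A & 0xFFFF = 0xA3D5.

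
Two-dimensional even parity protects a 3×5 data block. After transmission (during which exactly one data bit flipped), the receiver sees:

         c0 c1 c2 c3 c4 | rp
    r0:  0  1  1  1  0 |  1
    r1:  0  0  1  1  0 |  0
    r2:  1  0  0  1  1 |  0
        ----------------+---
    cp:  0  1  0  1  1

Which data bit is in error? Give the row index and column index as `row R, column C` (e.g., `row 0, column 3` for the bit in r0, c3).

row 2, column 0

Recompute each row's even parity and compare to rp:
  r0: data parity 1, sent rp 1 → ok
  r1: data parity 0, sent rp 0 → ok
  r2: data parity 1, sent rp 0 → mismatch
Recompute each column's even parity and compare to cp:
  c0: data parity 1, sent cp 0 → mismatch
  c1: data parity 1, sent cp 1 → ok
  c2: data parity 0, sent cp 0 → ok
  c3: data parity 1, sent cp 1 → ok
  c4: data parity 1, sent cp 1 → ok
Exactly one row (r2) and one column (c0) fail → the flipped bit is at their intersection.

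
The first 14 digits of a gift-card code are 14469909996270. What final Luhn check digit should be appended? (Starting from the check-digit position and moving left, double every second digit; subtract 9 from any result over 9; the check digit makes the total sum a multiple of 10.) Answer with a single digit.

Partial digits right→left: 0 7 2 6 9 9 9 0 9 9 6 4 4 1
Double every second digit counting from the check-digit position (so the 1st, 3rd, 5th, ... of the partial from the right).
  doubled (with −9 where >9): 0 4 9 9 9 3 8 → sum 42
  kept as-is: 7 6 9 0 9 4 1 → sum 36
Total = 42 + 36 = 78.
Check digit = (10 − (78 mod 10)) mod 10 = 2.

2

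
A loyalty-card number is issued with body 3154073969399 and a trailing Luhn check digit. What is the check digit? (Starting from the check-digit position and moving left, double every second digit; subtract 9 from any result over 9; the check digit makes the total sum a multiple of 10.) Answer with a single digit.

Partial digits right→left: 9 9 3 9 6 9 3 7 0 4 5 1 3
Double every second digit counting from the check-digit position (so the 1st, 3rd, 5th, ... of the partial from the right).
  doubled (with −9 where >9): 9 6 3 6 0 1 6 → sum 31
  kept as-is: 9 9 9 7 4 1 → sum 39
Total = 31 + 39 = 70.
Check digit = (10 − (70 mod 10)) mod 10 = 0.

0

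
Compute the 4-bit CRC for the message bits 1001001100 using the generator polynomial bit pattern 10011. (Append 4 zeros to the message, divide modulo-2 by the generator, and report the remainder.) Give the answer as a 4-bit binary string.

Append 4 zeros: 10010011000000. Divide by 10011 (XOR where the leading bit is 1):
  pos 0: 10010 XOR 10011 = 00001
  pos 4: 10110 XOR 10011 = 00101
  pos 6: 10100 XOR 10011 = 00111
  pos 8: 11100 XOR 10011 = 01111
  pos 9: 11110 XOR 10011 = 01101
Remainder (last 4 bits) = 1101. This is the CRC / FCS.

1101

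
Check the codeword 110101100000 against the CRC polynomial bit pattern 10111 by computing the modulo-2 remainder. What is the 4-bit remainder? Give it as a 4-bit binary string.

1000

Modulo-2 division of 110101100000 by 10111:
  pos 0: 11010 XOR 10111 = 01101
  pos 1: 11011 XOR 10111 = 01100
  pos 2: 11001 XOR 10111 = 01110
  pos 3: 11100 XOR 10111 = 01011
  pos 4: 10110 XOR 10111 = 00001
Remainder = 1000 (nonzero — an error is detected).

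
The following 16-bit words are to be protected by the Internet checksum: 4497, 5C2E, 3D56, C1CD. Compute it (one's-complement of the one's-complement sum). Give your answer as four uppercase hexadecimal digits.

6016

One's-complement addition (fold any carry out of bit 15 back into bit 0):
  0x4497 + 0x5C2E = 0x0A0C5
  0xA0C5 + 0x3D56 = 0x0DE1B
  0xDE1B + 0xC1CD = 0x19FE8 → wrap carry → 0x9FE9
One's-complement sum = 0x9FE9.
Checksum = ~0x9FE9 & 0xFFFF = 0x6016.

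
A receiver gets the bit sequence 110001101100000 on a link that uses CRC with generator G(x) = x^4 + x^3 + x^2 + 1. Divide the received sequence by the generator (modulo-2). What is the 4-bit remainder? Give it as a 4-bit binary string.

Modulo-2 division of 110001101100000 by 11101:
  pos 0: 11000 XOR 11101 = 00101
  pos 2: 10111 XOR 11101 = 01010
  pos 3: 10100 XOR 11101 = 01001
  pos 4: 10011 XOR 11101 = 01110
  pos 5: 11101 XOR 11101 = 00000
Remainder = 0000 (zero — the frame passes the CRC check).

0000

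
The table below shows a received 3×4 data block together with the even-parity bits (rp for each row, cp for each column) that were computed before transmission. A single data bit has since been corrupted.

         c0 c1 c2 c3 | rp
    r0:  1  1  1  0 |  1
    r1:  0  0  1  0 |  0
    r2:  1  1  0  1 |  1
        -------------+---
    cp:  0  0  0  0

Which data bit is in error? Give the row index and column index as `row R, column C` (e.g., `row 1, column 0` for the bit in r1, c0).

row 1, column 3

Recompute each row's even parity and compare to rp:
  r0: data parity 1, sent rp 1 → ok
  r1: data parity 1, sent rp 0 → mismatch
  r2: data parity 1, sent rp 1 → ok
Recompute each column's even parity and compare to cp:
  c0: data parity 0, sent cp 0 → ok
  c1: data parity 0, sent cp 0 → ok
  c2: data parity 0, sent cp 0 → ok
  c3: data parity 1, sent cp 0 → mismatch
Exactly one row (r1) and one column (c3) fail → the flipped bit is at their intersection.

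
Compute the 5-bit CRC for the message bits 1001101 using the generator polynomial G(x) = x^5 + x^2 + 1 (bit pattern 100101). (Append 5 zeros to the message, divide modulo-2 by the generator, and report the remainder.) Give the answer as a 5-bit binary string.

11011

Append 5 zeros: 100110100000. Divide by 100101 (XOR where the leading bit is 1):
  pos 0: 100110 XOR 100101 = 000011
  pos 4: 111000 XOR 100101 = 011101
  pos 5: 111010 XOR 100101 = 011111
  pos 6: 111110 XOR 100101 = 011011
Remainder (last 5 bits) = 11011. This is the CRC / FCS.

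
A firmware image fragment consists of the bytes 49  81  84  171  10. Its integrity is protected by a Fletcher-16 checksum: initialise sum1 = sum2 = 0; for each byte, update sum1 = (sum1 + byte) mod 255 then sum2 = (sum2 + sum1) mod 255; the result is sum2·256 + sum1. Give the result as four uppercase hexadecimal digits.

998C

Running sums (mod 255):
  after byte 0 (49): sum1=49, sum2=49
  after byte 1 (81): sum1=130, sum2=179
  after byte 2 (84): sum1=214, sum2=138
  after byte 3 (171): sum1=130, sum2=13
  after byte 4 (10): sum1=140, sum2=153
Checksum = sum2·256 + sum1 = 153·256 + 140 = 39308 = 0x998C.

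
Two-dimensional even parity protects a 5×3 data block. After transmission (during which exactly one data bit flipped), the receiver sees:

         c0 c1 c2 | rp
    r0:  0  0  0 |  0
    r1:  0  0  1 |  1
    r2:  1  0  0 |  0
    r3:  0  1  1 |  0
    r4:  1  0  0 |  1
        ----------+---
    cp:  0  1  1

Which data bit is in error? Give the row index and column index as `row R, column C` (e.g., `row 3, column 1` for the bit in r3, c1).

row 2, column 2

Recompute each row's even parity and compare to rp:
  r0: data parity 0, sent rp 0 → ok
  r1: data parity 1, sent rp 1 → ok
  r2: data parity 1, sent rp 0 → mismatch
  r3: data parity 0, sent rp 0 → ok
  r4: data parity 1, sent rp 1 → ok
Recompute each column's even parity and compare to cp:
  c0: data parity 0, sent cp 0 → ok
  c1: data parity 1, sent cp 1 → ok
  c2: data parity 0, sent cp 1 → mismatch
Exactly one row (r2) and one column (c2) fail → the flipped bit is at their intersection.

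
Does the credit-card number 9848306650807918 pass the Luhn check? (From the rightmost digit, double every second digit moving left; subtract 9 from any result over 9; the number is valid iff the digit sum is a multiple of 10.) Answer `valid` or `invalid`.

valid

From the right, keep odd positions and double even positions (subtract 9 from any doubled value over 9):
  doubled (positions 2,4,...): 2 5 7 1 3 6 8 9 → sum 41
  kept (positions 1,3,...): 8 9 0 0 6 0 8 8 → sum 39
Total = 80.
80 mod 10 = 0, so the number is valid.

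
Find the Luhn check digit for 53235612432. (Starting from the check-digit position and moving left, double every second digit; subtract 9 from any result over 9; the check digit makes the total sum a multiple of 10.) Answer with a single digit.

Partial digits right→left: 2 3 4 2 1 6 5 3 2 3 5
Double every second digit counting from the check-digit position (so the 1st, 3rd, 5th, ... of the partial from the right).
  doubled (with −9 where >9): 4 8 2 1 4 1 → sum 20
  kept as-is: 3 2 6 3 3 → sum 17
Total = 20 + 17 = 37.
Check digit = (10 − (37 mod 10)) mod 10 = 3.

3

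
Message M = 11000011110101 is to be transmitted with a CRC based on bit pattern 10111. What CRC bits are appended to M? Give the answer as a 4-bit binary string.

1001

Append 4 zeros: 110000111101010000. Divide by 10111 (XOR where the leading bit is 1):
  pos 0: 11000 XOR 10111 = 01111
  pos 1: 11110 XOR 10111 = 01001
  pos 2: 10011 XOR 10111 = 00100
  pos 4: 10011 XOR 10111 = 00100
  pos 6: 10010 XOR 10111 = 00101
  pos 8: 10110 XOR 10111 = 00001
  pos 12: 11000 XOR 10111 = 01111
  pos 13: 11110 XOR 10111 = 01001
Remainder (last 4 bits) = 1001. This is the CRC / FCS.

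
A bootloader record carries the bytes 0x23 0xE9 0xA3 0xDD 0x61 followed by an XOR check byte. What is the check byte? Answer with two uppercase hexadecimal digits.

D5

XOR the bytes together:
  start with 0x23
  0x23 ⊕ 0xE9 = 0xCA
  0xCA ⊕ 0xA3 = 0x69
  0x69 ⊕ 0xDD = 0xB4
  0xB4 ⊕ 0x61 = 0xD5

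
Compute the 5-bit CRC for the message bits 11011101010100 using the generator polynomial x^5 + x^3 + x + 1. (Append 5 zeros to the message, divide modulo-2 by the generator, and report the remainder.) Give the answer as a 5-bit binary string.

10001

Append 5 zeros: 1101110101010000000. Divide by 101011 (XOR where the leading bit is 1):
  pos 0: 110111 XOR 101011 = 011100
  pos 1: 111000 XOR 101011 = 010011
  pos 2: 100111 XOR 101011 = 001100
  pos 4: 110001 XOR 101011 = 011010
  pos 5: 110100 XOR 101011 = 011111
  pos 6: 111111 XOR 101011 = 010100
  pos 7: 101000 XOR 101011 = 000011
  pos 11: 110000 XOR 101011 = 011011
  pos 12: 110110 XOR 101011 = 011101
  pos 13: 111010 XOR 101011 = 010001
Remainder (last 5 bits) = 10001. This is the CRC / FCS.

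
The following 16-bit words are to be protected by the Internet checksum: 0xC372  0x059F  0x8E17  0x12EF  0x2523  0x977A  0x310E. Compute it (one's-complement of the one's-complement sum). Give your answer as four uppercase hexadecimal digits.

A83B

One's-complement addition (fold any carry out of bit 15 back into bit 0):
  0xC372 + 0x059F = 0x0C911
  0xC911 + 0x8E17 = 0x15728 → wrap carry → 0x5729
  0x5729 + 0x12EF = 0x06A18
  0x6A18 + 0x2523 = 0x08F3B
  0x8F3B + 0x977A = 0x126B5 → wrap carry → 0x26B6
  0x26B6 + 0x310E = 0x057C4
One's-complement sum = 0x57C4.
Checksum = ~0x57C4 & 0xFFFF = 0xA83B.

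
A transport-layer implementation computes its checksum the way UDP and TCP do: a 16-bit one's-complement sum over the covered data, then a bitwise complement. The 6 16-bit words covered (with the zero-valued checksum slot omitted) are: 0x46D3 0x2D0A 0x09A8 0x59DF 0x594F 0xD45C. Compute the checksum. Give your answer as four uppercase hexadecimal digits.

One's-complement addition (fold any carry out of bit 15 back into bit 0):
  0x46D3 + 0x2D0A = 0x073DD
  0x73DD + 0x09A8 = 0x07D85
  0x7D85 + 0x59DF = 0x0D764
  0xD764 + 0x594F = 0x130B3 → wrap carry → 0x30B4
  0x30B4 + 0xD45C = 0x10510 → wrap carry → 0x0511
One's-complement sum = 0x0511.
Checksum = ~0x0511 & 0xFFFF = 0xFAEE.

FAEE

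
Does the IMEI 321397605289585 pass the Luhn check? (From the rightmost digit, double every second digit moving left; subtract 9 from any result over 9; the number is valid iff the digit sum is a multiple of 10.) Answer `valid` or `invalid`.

invalid

From the right, keep odd positions and double even positions (subtract 9 from any doubled value over 9):
  doubled (positions 2,4,...): 7 9 4 0 5 6 4 → sum 35
  kept (positions 1,3,...): 5 5 8 5 6 9 1 3 → sum 42
Total = 77.
77 mod 10 = 7, so the number is invalid.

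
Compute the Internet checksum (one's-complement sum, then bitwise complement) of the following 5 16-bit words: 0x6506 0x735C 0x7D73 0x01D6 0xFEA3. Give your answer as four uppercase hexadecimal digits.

A9AF

One's-complement addition (fold any carry out of bit 15 back into bit 0):
  0x6506 + 0x735C = 0x0D862
  0xD862 + 0x7D73 = 0x155D5 → wrap carry → 0x55D6
  0x55D6 + 0x01D6 = 0x057AC
  0x57AC + 0xFEA3 = 0x1564F → wrap carry → 0x5650
One's-complement sum = 0x5650.
Checksum = ~0x5650 & 0xFFFF = 0xA9AF.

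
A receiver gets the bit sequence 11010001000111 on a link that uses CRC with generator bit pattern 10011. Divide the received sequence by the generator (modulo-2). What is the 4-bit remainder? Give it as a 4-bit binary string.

Modulo-2 division of 11010001000111 by 10011:
  pos 0: 11010 XOR 10011 = 01001
  pos 1: 10010 XOR 10011 = 00001
  pos 5: 10100 XOR 10011 = 00111
  pos 7: 11101 XOR 10011 = 01110
  pos 8: 11101 XOR 10011 = 01110
  pos 9: 11101 XOR 10011 = 01110
Remainder = 1110 (nonzero — an error is detected).

1110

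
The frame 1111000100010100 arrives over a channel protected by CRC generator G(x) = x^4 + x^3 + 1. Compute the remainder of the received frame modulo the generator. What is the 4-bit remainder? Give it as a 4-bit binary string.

1011

Modulo-2 division of 1111000100010100 by 11001:
  pos 0: 11110 XOR 11001 = 00111
  pos 2: 11100 XOR 11001 = 00101
  pos 4: 10110 XOR 11001 = 01111
  pos 5: 11110 XOR 11001 = 00111
  pos 7: 11101 XOR 11001 = 00100
  pos 9: 10001 XOR 11001 = 01000
  pos 10: 10000 XOR 11001 = 01001
  pos 11: 10010 XOR 11001 = 01011
Remainder = 1011 (nonzero — an error is detected).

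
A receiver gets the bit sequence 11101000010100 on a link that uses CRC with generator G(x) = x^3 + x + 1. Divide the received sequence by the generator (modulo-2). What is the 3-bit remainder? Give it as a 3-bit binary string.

Modulo-2 division of 11101000010100 by 1011:
  pos 0: 1110 XOR 1011 = 0101
  pos 1: 1011 XOR 1011 = 0000
  pos 9: 1010 XOR 1011 = 0001
Remainder = 010 (nonzero — an error is detected).

010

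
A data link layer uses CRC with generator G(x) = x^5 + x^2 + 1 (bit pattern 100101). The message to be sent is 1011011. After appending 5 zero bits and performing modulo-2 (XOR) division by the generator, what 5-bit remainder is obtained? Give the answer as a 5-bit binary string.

11111

Append 5 zeros: 101101100000. Divide by 100101 (XOR where the leading bit is 1):
  pos 0: 101101 XOR 100101 = 001000
  pos 2: 100010 XOR 100101 = 000111
  pos 5: 111000 XOR 100101 = 011101
  pos 6: 111010 XOR 100101 = 011111
Remainder (last 5 bits) = 11111. This is the CRC / FCS.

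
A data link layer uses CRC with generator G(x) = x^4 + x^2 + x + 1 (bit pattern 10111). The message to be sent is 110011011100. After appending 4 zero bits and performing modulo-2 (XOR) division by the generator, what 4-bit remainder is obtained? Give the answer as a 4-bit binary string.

0100

Append 4 zeros: 1100110111000000. Divide by 10111 (XOR where the leading bit is 1):
  pos 0: 11001 XOR 10111 = 01110
  pos 1: 11101 XOR 10111 = 01010
  pos 2: 10100 XOR 10111 = 00011
  pos 5: 11111 XOR 10111 = 01000
  pos 6: 10000 XOR 10111 = 00111
  pos 8: 11100 XOR 10111 = 01011
  pos 9: 10110 XOR 10111 = 00001
Remainder (last 4 bits) = 0100. This is the CRC / FCS.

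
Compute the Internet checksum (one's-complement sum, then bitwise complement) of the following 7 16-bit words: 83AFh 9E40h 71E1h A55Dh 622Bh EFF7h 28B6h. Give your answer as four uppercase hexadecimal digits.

4BF7

One's-complement addition (fold any carry out of bit 15 back into bit 0):
  0x83AF + 0x9E40 = 0x121EF → wrap carry → 0x21F0
  0x21F0 + 0x71E1 = 0x093D1
  0x93D1 + 0xA55D = 0x1392E → wrap carry → 0x392F
  0x392F + 0x622B = 0x09B5A
  0x9B5A + 0xEFF7 = 0x18B51 → wrap carry → 0x8B52
  0x8B52 + 0x28B6 = 0x0B408
One's-complement sum = 0xB408.
Checksum = ~0xB408 & 0xFFFF = 0x4BF7.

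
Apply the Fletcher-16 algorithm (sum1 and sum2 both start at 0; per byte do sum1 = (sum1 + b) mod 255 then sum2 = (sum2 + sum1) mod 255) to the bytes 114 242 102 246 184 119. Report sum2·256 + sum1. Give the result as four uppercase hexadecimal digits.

Running sums (mod 255):
  after byte 0 (114): sum1=114, sum2=114
  after byte 1 (242): sum1=101, sum2=215
  after byte 2 (102): sum1=203, sum2=163
  after byte 3 (246): sum1=194, sum2=102
  after byte 4 (184): sum1=123, sum2=225
  after byte 5 (119): sum1=242, sum2=212
Checksum = sum2·256 + sum1 = 212·256 + 242 = 54514 = 0xD4F2.

D4F2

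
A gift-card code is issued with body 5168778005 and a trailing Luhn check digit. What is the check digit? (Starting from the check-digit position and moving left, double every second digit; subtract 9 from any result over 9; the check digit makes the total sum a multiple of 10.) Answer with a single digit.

Partial digits right→left: 5 0 0 8 7 7 8 6 1 5
Double every second digit counting from the check-digit position (so the 1st, 3rd, 5th, ... of the partial from the right).
  doubled (with −9 where >9): 1 0 5 7 2 → sum 15
  kept as-is: 0 8 7 6 5 → sum 26
Total = 15 + 26 = 41.
Check digit = (10 − (41 mod 10)) mod 10 = 9.

9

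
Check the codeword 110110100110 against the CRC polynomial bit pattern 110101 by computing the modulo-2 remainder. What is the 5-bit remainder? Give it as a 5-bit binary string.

Modulo-2 division of 110110100110 by 110101:
  pos 0: 110110 XOR 110101 = 000011
  pos 4: 111001 XOR 110101 = 001100
  pos 6: 110010 XOR 110101 = 000111
Remainder = 00111 (nonzero — an error is detected).

00111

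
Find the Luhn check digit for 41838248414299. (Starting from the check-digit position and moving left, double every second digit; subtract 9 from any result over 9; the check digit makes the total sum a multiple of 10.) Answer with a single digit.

5

Partial digits right→left: 9 9 2 4 1 4 8 4 2 8 3 8 1 4
Double every second digit counting from the check-digit position (so the 1st, 3rd, 5th, ... of the partial from the right).
  doubled (with −9 where >9): 9 4 2 7 4 6 2 → sum 34
  kept as-is: 9 4 4 4 8 8 4 → sum 41
Total = 34 + 41 = 75.
Check digit = (10 − (75 mod 10)) mod 10 = 5.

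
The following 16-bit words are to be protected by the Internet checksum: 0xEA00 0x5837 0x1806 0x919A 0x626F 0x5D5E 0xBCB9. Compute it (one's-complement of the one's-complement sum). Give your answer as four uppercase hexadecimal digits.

979F

One's-complement addition (fold any carry out of bit 15 back into bit 0):
  0xEA00 + 0x5837 = 0x14237 → wrap carry → 0x4238
  0x4238 + 0x1806 = 0x05A3E
  0x5A3E + 0x919A = 0x0EBD8
  0xEBD8 + 0x626F = 0x14E47 → wrap carry → 0x4E48
  0x4E48 + 0x5D5E = 0x0ABA6
  0xABA6 + 0xBCB9 = 0x1685F → wrap carry → 0x6860
One's-complement sum = 0x6860.
Checksum = ~0x6860 & 0xFFFF = 0x979F.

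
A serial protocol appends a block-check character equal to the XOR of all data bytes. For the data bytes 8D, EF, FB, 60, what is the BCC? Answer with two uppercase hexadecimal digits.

XOR the bytes together:
  start with 0x8D
  0x8D ⊕ 0xEF = 0x62
  0x62 ⊕ 0xFB = 0x99
  0x99 ⊕ 0x60 = 0xF9

F9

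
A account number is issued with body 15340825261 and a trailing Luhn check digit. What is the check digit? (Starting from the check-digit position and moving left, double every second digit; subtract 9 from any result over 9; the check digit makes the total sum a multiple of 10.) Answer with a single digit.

Partial digits right→left: 1 6 2 5 2 8 0 4 3 5 1
Double every second digit counting from the check-digit position (so the 1st, 3rd, 5th, ... of the partial from the right).
  doubled (with −9 where >9): 2 4 4 0 6 2 → sum 18
  kept as-is: 6 5 8 4 5 → sum 28
Total = 18 + 28 = 46.
Check digit = (10 − (46 mod 10)) mod 10 = 4.

4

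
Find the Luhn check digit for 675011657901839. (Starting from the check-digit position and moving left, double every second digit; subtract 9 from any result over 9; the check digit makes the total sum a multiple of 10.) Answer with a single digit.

Partial digits right→left: 9 3 8 1 0 9 7 5 6 1 1 0 5 7 6
Double every second digit counting from the check-digit position (so the 1st, 3rd, 5th, ... of the partial from the right).
  doubled (with −9 where >9): 9 7 0 5 3 2 1 3 → sum 30
  kept as-is: 3 1 9 5 1 0 7 → sum 26
Total = 30 + 26 = 56.
Check digit = (10 − (56 mod 10)) mod 10 = 4.

4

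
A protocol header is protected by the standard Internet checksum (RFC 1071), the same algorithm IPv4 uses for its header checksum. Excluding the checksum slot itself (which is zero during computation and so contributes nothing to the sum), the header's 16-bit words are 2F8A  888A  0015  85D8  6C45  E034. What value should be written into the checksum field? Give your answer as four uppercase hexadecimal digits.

7583

One's-complement addition (fold any carry out of bit 15 back into bit 0):
  0x2F8A + 0x888A = 0x0B814
  0xB814 + 0x0015 = 0x0B829
  0xB829 + 0x85D8 = 0x13E01 → wrap carry → 0x3E02
  0x3E02 + 0x6C45 = 0x0AA47
  0xAA47 + 0xE034 = 0x18A7B → wrap carry → 0x8A7C
One's-complement sum = 0x8A7C.
Checksum = ~0x8A7C & 0xFFFF = 0x7583.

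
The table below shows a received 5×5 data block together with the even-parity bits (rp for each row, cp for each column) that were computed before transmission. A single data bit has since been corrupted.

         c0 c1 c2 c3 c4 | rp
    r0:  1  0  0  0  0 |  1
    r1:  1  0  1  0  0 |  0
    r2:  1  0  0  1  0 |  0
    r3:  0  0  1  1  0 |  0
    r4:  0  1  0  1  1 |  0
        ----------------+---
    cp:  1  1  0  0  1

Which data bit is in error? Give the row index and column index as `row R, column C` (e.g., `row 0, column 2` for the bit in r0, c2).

Recompute each row's even parity and compare to rp:
  r0: data parity 1, sent rp 1 → ok
  r1: data parity 0, sent rp 0 → ok
  r2: data parity 0, sent rp 0 → ok
  r3: data parity 0, sent rp 0 → ok
  r4: data parity 1, sent rp 0 → mismatch
Recompute each column's even parity and compare to cp:
  c0: data parity 1, sent cp 1 → ok
  c1: data parity 1, sent cp 1 → ok
  c2: data parity 0, sent cp 0 → ok
  c3: data parity 1, sent cp 0 → mismatch
  c4: data parity 1, sent cp 1 → ok
Exactly one row (r4) and one column (c3) fail → the flipped bit is at their intersection.

row 4, column 3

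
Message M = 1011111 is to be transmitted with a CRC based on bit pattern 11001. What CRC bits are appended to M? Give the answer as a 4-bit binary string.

1110

Append 4 zeros: 10111110000. Divide by 11001 (XOR where the leading bit is 1):
  pos 0: 10111 XOR 11001 = 01110
  pos 1: 11101 XOR 11001 = 00100
  pos 3: 10010 XOR 11001 = 01011
  pos 4: 10110 XOR 11001 = 01111
  pos 5: 11110 XOR 11001 = 00111
Remainder (last 4 bits) = 1110. This is the CRC / FCS.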